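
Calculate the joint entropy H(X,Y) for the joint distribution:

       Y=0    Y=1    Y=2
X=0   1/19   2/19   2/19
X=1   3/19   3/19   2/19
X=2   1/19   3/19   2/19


H(X,Y) = -Σ p(x,y) log₂ p(x,y)
  p(0,0)=1/19: -0.0526 × log₂(0.0526) = 0.2236
  p(0,1)=2/19: -0.1053 × log₂(0.1053) = 0.3419
  p(0,2)=2/19: -0.1053 × log₂(0.1053) = 0.3419
  p(1,0)=3/19: -0.1579 × log₂(0.1579) = 0.4205
  p(1,1)=3/19: -0.1579 × log₂(0.1579) = 0.4205
  p(1,2)=2/19: -0.1053 × log₂(0.1053) = 0.3419
  p(2,0)=1/19: -0.0526 × log₂(0.0526) = 0.2236
  p(2,1)=3/19: -0.1579 × log₂(0.1579) = 0.4205
  p(2,2)=2/19: -0.1053 × log₂(0.1053) = 0.3419
H(X,Y) = 3.0761 bits


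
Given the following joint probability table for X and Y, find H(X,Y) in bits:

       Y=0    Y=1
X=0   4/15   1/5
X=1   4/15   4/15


H(X,Y) = -Σ p(x,y) log₂ p(x,y)
  p(0,0)=4/15: -0.2667 × log₂(0.2667) = 0.5085
  p(0,1)=1/5: -0.2000 × log₂(0.2000) = 0.4644
  p(1,0)=4/15: -0.2667 × log₂(0.2667) = 0.5085
  p(1,1)=4/15: -0.2667 × log₂(0.2667) = 0.5085
H(X,Y) = 1.9899 bits


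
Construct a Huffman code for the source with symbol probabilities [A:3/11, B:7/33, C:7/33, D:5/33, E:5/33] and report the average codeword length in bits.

Huffman tree construction:
Combine smallest probabilities repeatedly
Resulting codes:
  A: 10 (length 2)
  B: 00 (length 2)
  C: 01 (length 2)
  D: 110 (length 3)
  E: 111 (length 3)
Average length = Σ p(s) × length(s) = 2.3030 bits


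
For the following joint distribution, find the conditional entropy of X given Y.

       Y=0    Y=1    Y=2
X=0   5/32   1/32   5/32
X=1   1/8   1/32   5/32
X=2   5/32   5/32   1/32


H(X|Y) = Σ_y p(y) H(X|Y=y)
  p(Y=0) = 7/16, H(X|Y=0) = 1.5774
  p(Y=1) = 7/32, H(X|Y=1) = 1.1488
  p(Y=2) = 11/32, H(X|Y=2) = 1.3486
H(X|Y) = 0.4375×1.5774 + 0.2188×1.1488 + 0.3438×1.3486 = 1.4050 bits


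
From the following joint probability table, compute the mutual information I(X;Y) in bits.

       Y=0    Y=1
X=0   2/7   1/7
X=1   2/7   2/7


H(X) = 0.9852, H(Y) = 0.9852, H(X,Y) = 1.9502
I(X;Y) = H(X) + H(Y) - H(X,Y) = 0.0202 bits


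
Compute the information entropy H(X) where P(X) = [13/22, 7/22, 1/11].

H(X) = -Σ p(x) log₂ p(x)
  -13/22 × log₂(13/22) = 0.4485
  -7/22 × log₂(7/22) = 0.5257
  -1/11 × log₂(1/11) = 0.3145
H(X) = 1.2886 bits


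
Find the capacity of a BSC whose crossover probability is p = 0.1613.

For BSC with error probability p:
C = 1 - H(p) where H(p) is binary entropy
H(0.1613) = -0.1613 × log₂(0.1613) - 0.8387 × log₂(0.8387)
H(p) = 0.6374
C = 1 - 0.6374 = 0.3626 bits/use


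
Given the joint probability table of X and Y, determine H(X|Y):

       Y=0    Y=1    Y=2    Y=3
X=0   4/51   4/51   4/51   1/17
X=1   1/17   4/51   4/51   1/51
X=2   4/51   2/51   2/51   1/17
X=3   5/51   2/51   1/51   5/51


H(X|Y) = Σ_y p(y) H(X|Y=y)
  p(Y=0) = 16/51, H(X|Y=0) = 1.9772
  p(Y=1) = 4/17, H(X|Y=1) = 1.9183
  p(Y=2) = 11/51, H(X|Y=2) = 1.8231
  p(Y=3) = 4/17, H(X|Y=3) = 1.8250
H(X|Y) = 0.3137×1.9772 + 0.2353×1.9183 + 0.2157×1.8231 + 0.2353×1.8250 = 1.8943 bits


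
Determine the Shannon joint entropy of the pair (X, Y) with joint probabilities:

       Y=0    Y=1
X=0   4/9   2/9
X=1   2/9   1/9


H(X,Y) = -Σ p(x,y) log₂ p(x,y)
  p(0,0)=4/9: -0.4444 × log₂(0.4444) = 0.5200
  p(0,1)=2/9: -0.2222 × log₂(0.2222) = 0.4822
  p(1,0)=2/9: -0.2222 × log₂(0.2222) = 0.4822
  p(1,1)=1/9: -0.1111 × log₂(0.1111) = 0.3522
H(X,Y) = 1.8366 bits


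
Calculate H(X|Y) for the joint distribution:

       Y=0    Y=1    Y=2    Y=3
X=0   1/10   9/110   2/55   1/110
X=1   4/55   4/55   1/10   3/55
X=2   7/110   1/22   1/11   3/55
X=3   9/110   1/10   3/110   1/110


H(X|Y) = Σ_y p(y) H(X|Y=y)
  p(Y=0) = 7/22, H(X|Y=0) = 1.9797
  p(Y=1) = 3/10, H(X|Y=1) = 1.9476
  p(Y=2) = 14/55, H(X|Y=2) = 1.8064
  p(Y=3) = 7/55, H(X|Y=3) = 1.5917
H(X|Y) = 0.3182×1.9797 + 0.3000×1.9476 + 0.2545×1.8064 + 0.1273×1.5917 = 1.8766 bits


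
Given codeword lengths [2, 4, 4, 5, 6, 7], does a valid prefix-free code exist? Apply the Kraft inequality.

Kraft inequality: Σ 2^(-l_i) ≤ 1 for prefix-free code
Calculating: 2^(-2) + 2^(-4) + 2^(-4) + 2^(-5) + 2^(-6) + 2^(-7)
= 0.25 + 0.0625 + 0.0625 + 0.03125 + 0.015625 + 0.0078125
= 0.4297
Since 0.4297 ≤ 1, prefix-free code exists


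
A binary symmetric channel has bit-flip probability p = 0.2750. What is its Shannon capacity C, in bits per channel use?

For BSC with error probability p:
C = 1 - H(p) where H(p) is binary entropy
H(0.2750) = -0.2750 × log₂(0.2750) - 0.7250 × log₂(0.7250)
H(p) = 0.8485
C = 1 - 0.8485 = 0.1515 bits/use


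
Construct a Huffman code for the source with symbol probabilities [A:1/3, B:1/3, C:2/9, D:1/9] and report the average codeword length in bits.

Huffman tree construction:
Combine smallest probabilities repeatedly
Resulting codes:
  A: 10 (length 2)
  B: 11 (length 2)
  C: 01 (length 2)
  D: 00 (length 2)
Average length = Σ p(s) × length(s) = 2.0000 bits


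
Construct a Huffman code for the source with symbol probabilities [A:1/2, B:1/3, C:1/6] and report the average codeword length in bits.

Huffman tree construction:
Combine smallest probabilities repeatedly
Resulting codes:
  A: 0 (length 1)
  B: 11 (length 2)
  C: 10 (length 2)
Average length = Σ p(s) × length(s) = 1.5000 bits


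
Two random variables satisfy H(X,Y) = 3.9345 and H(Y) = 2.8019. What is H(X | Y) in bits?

Chain rule: H(X,Y) = H(X|Y) + H(Y)
H(X|Y) = H(X,Y) - H(Y) = 3.9345 - 2.8019 = 1.1326 bits


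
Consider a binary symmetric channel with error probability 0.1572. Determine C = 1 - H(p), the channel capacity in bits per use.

For BSC with error probability p:
C = 1 - H(p) where H(p) is binary entropy
H(0.1572) = -0.1572 × log₂(0.1572) - 0.8428 × log₂(0.8428)
H(p) = 0.6276
C = 1 - 0.6276 = 0.3724 bits/use


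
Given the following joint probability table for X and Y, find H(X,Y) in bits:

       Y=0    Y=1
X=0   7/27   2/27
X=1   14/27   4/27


H(X,Y) = -Σ p(x,y) log₂ p(x,y)
  p(0,0)=7/27: -0.2593 × log₂(0.2593) = 0.5049
  p(0,1)=2/27: -0.0741 × log₂(0.0741) = 0.2781
  p(1,0)=14/27: -0.5185 × log₂(0.5185) = 0.4913
  p(1,1)=4/27: -0.1481 × log₂(0.1481) = 0.4081
H(X,Y) = 1.6825 bits


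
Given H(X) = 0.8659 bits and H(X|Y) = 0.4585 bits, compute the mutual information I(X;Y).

I(X;Y) = H(X) - H(X|Y)
I(X;Y) = 0.8659 - 0.4585 = 0.4074 bits


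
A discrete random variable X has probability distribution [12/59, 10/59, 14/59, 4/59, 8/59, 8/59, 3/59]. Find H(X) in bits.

H(X) = -Σ p(x) log₂ p(x)
  -12/59 × log₂(12/59) = 0.4673
  -10/59 × log₂(10/59) = 0.4340
  -14/59 × log₂(14/59) = 0.4924
  -4/59 × log₂(4/59) = 0.2632
  -8/59 × log₂(8/59) = 0.3909
  -8/59 × log₂(8/59) = 0.3909
  -3/59 × log₂(3/59) = 0.2185
H(X) = 2.6573 bits


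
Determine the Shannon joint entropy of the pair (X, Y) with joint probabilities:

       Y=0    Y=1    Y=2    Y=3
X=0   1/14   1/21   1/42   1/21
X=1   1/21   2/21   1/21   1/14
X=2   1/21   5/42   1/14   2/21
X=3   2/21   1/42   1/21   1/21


H(X,Y) = -Σ p(x,y) log₂ p(x,y)
  p(0,0)=1/14: -0.0714 × log₂(0.0714) = 0.2720
  p(0,1)=1/21: -0.0476 × log₂(0.0476) = 0.2092
  p(0,2)=1/42: -0.0238 × log₂(0.0238) = 0.1284
  p(0,3)=1/21: -0.0476 × log₂(0.0476) = 0.2092
  p(1,0)=1/21: -0.0476 × log₂(0.0476) = 0.2092
  p(1,1)=2/21: -0.0952 × log₂(0.0952) = 0.3231
  p(1,2)=1/21: -0.0476 × log₂(0.0476) = 0.2092
  p(1,3)=1/14: -0.0714 × log₂(0.0714) = 0.2720
  p(2,0)=1/21: -0.0476 × log₂(0.0476) = 0.2092
  p(2,1)=5/42: -0.1190 × log₂(0.1190) = 0.3655
  p(2,2)=1/14: -0.0714 × log₂(0.0714) = 0.2720
  p(2,3)=2/21: -0.0952 × log₂(0.0952) = 0.3231
  p(3,0)=2/21: -0.0952 × log₂(0.0952) = 0.3231
  p(3,1)=1/42: -0.0238 × log₂(0.0238) = 0.1284
  p(3,2)=1/21: -0.0476 × log₂(0.0476) = 0.2092
  p(3,3)=1/21: -0.0476 × log₂(0.0476) = 0.2092
H(X,Y) = 3.8715 bits


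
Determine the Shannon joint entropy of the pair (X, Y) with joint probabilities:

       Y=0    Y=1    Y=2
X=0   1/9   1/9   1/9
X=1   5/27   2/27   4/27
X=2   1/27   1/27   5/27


H(X,Y) = -Σ p(x,y) log₂ p(x,y)
  p(0,0)=1/9: -0.1111 × log₂(0.1111) = 0.3522
  p(0,1)=1/9: -0.1111 × log₂(0.1111) = 0.3522
  p(0,2)=1/9: -0.1111 × log₂(0.1111) = 0.3522
  p(1,0)=5/27: -0.1852 × log₂(0.1852) = 0.4505
  p(1,1)=2/27: -0.0741 × log₂(0.0741) = 0.2781
  p(1,2)=4/27: -0.1481 × log₂(0.1481) = 0.4081
  p(2,0)=1/27: -0.0370 × log₂(0.0370) = 0.1761
  p(2,1)=1/27: -0.0370 × log₂(0.0370) = 0.1761
  p(2,2)=5/27: -0.1852 × log₂(0.1852) = 0.4505
H(X,Y) = 2.9962 bits


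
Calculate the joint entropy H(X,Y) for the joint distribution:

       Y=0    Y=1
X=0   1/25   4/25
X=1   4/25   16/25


H(X,Y) = -Σ p(x,y) log₂ p(x,y)
  p(0,0)=1/25: -0.0400 × log₂(0.0400) = 0.1858
  p(0,1)=4/25: -0.1600 × log₂(0.1600) = 0.4230
  p(1,0)=4/25: -0.1600 × log₂(0.1600) = 0.4230
  p(1,1)=16/25: -0.6400 × log₂(0.6400) = 0.4121
H(X,Y) = 1.4439 bits


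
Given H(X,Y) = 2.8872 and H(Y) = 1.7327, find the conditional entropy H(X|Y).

Chain rule: H(X,Y) = H(X|Y) + H(Y)
H(X|Y) = H(X,Y) - H(Y) = 2.8872 - 1.7327 = 1.1545 bits


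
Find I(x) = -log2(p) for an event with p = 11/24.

Information content I(x) = -log₂(p(x))
I = -log₂(11/24) = -log₂(0.4583)
I = 1.1255 bits


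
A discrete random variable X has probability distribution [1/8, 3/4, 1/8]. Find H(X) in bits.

H(X) = -Σ p(x) log₂ p(x)
  -1/8 × log₂(1/8) = 0.3750
  -3/4 × log₂(3/4) = 0.3113
  -1/8 × log₂(1/8) = 0.3750
H(X) = 1.0613 bits


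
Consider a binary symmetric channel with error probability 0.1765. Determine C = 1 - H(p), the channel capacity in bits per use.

For BSC with error probability p:
C = 1 - H(p) where H(p) is binary entropy
H(0.1765) = -0.1765 × log₂(0.1765) - 0.8235 × log₂(0.8235)
H(p) = 0.6724
C = 1 - 0.6724 = 0.3276 bits/use


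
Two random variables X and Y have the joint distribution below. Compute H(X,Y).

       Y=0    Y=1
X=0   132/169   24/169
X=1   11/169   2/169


H(X,Y) = -Σ p(x,y) log₂ p(x,y)
  p(0,0)=132/169: -0.7811 × log₂(0.7811) = 0.2784
  p(0,1)=24/169: -0.1420 × log₂(0.1420) = 0.3999
  p(1,0)=11/169: -0.0651 × log₂(0.0651) = 0.2565
  p(1,1)=2/169: -0.0118 × log₂(0.0118) = 0.0758
H(X,Y) = 1.0106 bits


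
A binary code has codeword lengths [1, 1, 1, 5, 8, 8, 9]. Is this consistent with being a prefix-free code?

Kraft inequality: Σ 2^(-l_i) ≤ 1 for prefix-free code
Calculating: 2^(-1) + 2^(-1) + 2^(-1) + 2^(-5) + 2^(-8) + 2^(-8) + 2^(-9)
= 0.5 + 0.5 + 0.5 + 0.03125 + 0.00390625 + 0.00390625 + 0.001953125
= 1.5410
Since 1.5410 > 1, prefix-free code does not exist


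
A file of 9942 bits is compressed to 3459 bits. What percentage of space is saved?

Space savings = (1 - Compressed/Original) × 100%
= (1 - 3459/9942) × 100%
= 65.21%


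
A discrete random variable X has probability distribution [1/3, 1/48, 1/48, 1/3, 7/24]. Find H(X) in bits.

H(X) = -Σ p(x) log₂ p(x)
  -1/3 × log₂(1/3) = 0.5283
  -1/48 × log₂(1/48) = 0.1164
  -1/48 × log₂(1/48) = 0.1164
  -1/3 × log₂(1/3) = 0.5283
  -7/24 × log₂(7/24) = 0.5185
H(X) = 1.8078 bits


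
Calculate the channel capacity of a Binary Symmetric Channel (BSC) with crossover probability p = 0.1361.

For BSC with error probability p:
C = 1 - H(p) where H(p) is binary entropy
H(0.1361) = -0.1361 × log₂(0.1361) - 0.8639 × log₂(0.8639)
H(p) = 0.5739
C = 1 - 0.5739 = 0.4261 bits/use


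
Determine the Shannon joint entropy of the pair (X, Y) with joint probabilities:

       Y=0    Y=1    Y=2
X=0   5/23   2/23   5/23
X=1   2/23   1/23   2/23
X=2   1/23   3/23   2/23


H(X,Y) = -Σ p(x,y) log₂ p(x,y)
  p(0,0)=5/23: -0.2174 × log₂(0.2174) = 0.4786
  p(0,1)=2/23: -0.0870 × log₂(0.0870) = 0.3064
  p(0,2)=5/23: -0.2174 × log₂(0.2174) = 0.4786
  p(1,0)=2/23: -0.0870 × log₂(0.0870) = 0.3064
  p(1,1)=1/23: -0.0435 × log₂(0.0435) = 0.1967
  p(1,2)=2/23: -0.0870 × log₂(0.0870) = 0.3064
  p(2,0)=1/23: -0.0435 × log₂(0.0435) = 0.1967
  p(2,1)=3/23: -0.1304 × log₂(0.1304) = 0.3833
  p(2,2)=2/23: -0.0870 × log₂(0.0870) = 0.3064
H(X,Y) = 2.9595 bits


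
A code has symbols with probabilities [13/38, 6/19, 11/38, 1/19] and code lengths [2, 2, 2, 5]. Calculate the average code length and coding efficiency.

Average length L = Σ p_i × l_i = 2.1579 bits
Entropy H = 1.7958 bits
Efficiency η = H/L × 100% = 83.22%


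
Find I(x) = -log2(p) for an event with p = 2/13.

Information content I(x) = -log₂(p(x))
I = -log₂(2/13) = -log₂(0.1538)
I = 2.7004 bits


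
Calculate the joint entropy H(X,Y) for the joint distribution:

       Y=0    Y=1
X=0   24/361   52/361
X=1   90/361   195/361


H(X,Y) = -Σ p(x,y) log₂ p(x,y)
  p(0,0)=24/361: -0.0665 × log₂(0.0665) = 0.2600
  p(0,1)=52/361: -0.1440 × log₂(0.1440) = 0.4027
  p(1,0)=90/361: -0.2493 × log₂(0.2493) = 0.4996
  p(1,1)=195/361: -0.5402 × log₂(0.5402) = 0.4800
H(X,Y) = 1.6422 bits


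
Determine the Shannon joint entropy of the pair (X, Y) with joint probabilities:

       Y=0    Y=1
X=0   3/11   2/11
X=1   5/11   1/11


H(X,Y) = -Σ p(x,y) log₂ p(x,y)
  p(0,0)=3/11: -0.2727 × log₂(0.2727) = 0.5112
  p(0,1)=2/11: -0.1818 × log₂(0.1818) = 0.4472
  p(1,0)=5/11: -0.4545 × log₂(0.4545) = 0.5170
  p(1,1)=1/11: -0.0909 × log₂(0.0909) = 0.3145
H(X,Y) = 1.7899 bits


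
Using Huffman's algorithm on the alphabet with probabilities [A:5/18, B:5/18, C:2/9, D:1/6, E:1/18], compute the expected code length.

Huffman tree construction:
Combine smallest probabilities repeatedly
Resulting codes:
  A: 10 (length 2)
  B: 11 (length 2)
  C: 00 (length 2)
  D: 011 (length 3)
  E: 010 (length 3)
Average length = Σ p(s) × length(s) = 2.2222 bits


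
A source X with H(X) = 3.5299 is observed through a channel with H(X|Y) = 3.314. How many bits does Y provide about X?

I(X;Y) = H(X) - H(X|Y)
I(X;Y) = 3.5299 - 3.314 = 0.2159 bits


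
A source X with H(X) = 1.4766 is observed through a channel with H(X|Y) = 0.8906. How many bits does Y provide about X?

I(X;Y) = H(X) - H(X|Y)
I(X;Y) = 1.4766 - 0.8906 = 0.586 bits


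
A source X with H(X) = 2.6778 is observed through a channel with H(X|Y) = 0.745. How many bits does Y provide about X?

I(X;Y) = H(X) - H(X|Y)
I(X;Y) = 2.6778 - 0.745 = 1.9328 bits


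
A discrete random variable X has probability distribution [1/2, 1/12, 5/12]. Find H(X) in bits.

H(X) = -Σ p(x) log₂ p(x)
  -1/2 × log₂(1/2) = 0.5000
  -1/12 × log₂(1/12) = 0.2987
  -5/12 × log₂(5/12) = 0.5263
H(X) = 1.3250 bits


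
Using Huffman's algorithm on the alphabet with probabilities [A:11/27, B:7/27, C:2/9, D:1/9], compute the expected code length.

Huffman tree construction:
Combine smallest probabilities repeatedly
Resulting codes:
  A: 0 (length 1)
  B: 10 (length 2)
  C: 111 (length 3)
  D: 110 (length 3)
Average length = Σ p(s) × length(s) = 1.9259 bits


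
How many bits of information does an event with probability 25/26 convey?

Information content I(x) = -log₂(p(x))
I = -log₂(25/26) = -log₂(0.9615)
I = 0.0566 bits


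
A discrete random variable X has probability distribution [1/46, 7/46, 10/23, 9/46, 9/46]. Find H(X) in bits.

H(X) = -Σ p(x) log₂ p(x)
  -1/46 × log₂(1/46) = 0.1201
  -7/46 × log₂(7/46) = 0.4133
  -10/23 × log₂(10/23) = 0.5224
  -9/46 × log₂(9/46) = 0.4605
  -9/46 × log₂(9/46) = 0.4605
H(X) = 1.9769 bits


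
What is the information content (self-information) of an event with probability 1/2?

Information content I(x) = -log₂(p(x))
I = -log₂(1/2) = -log₂(0.5000)
I = 1.0000 bits


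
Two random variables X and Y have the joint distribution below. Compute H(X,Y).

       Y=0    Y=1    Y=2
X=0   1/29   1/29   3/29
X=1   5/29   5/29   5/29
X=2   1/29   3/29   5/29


H(X,Y) = -Σ p(x,y) log₂ p(x,y)
  p(0,0)=1/29: -0.0345 × log₂(0.0345) = 0.1675
  p(0,1)=1/29: -0.0345 × log₂(0.0345) = 0.1675
  p(0,2)=3/29: -0.1034 × log₂(0.1034) = 0.3386
  p(1,0)=5/29: -0.1724 × log₂(0.1724) = 0.4373
  p(1,1)=5/29: -0.1724 × log₂(0.1724) = 0.4373
  p(1,2)=5/29: -0.1724 × log₂(0.1724) = 0.4373
  p(2,0)=1/29: -0.0345 × log₂(0.0345) = 0.1675
  p(2,1)=3/29: -0.1034 × log₂(0.1034) = 0.3386
  p(2,2)=5/29: -0.1724 × log₂(0.1724) = 0.4373
H(X,Y) = 2.9287 bits


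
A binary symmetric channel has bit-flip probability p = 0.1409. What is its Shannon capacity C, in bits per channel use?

For BSC with error probability p:
C = 1 - H(p) where H(p) is binary entropy
H(0.1409) = -0.1409 × log₂(0.1409) - 0.8591 × log₂(0.8591)
H(p) = 0.5866
C = 1 - 0.5866 = 0.4134 bits/use


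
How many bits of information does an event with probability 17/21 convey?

Information content I(x) = -log₂(p(x))
I = -log₂(17/21) = -log₂(0.8095)
I = 0.3049 bits


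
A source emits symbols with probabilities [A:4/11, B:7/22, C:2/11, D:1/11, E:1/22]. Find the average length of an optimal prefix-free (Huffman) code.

Huffman tree construction:
Combine smallest probabilities repeatedly
Resulting codes:
  A: 0 (length 1)
  B: 10 (length 2)
  C: 111 (length 3)
  D: 1101 (length 4)
  E: 1100 (length 4)
Average length = Σ p(s) × length(s) = 2.0909 bits


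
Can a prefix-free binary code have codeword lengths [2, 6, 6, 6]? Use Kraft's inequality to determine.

Kraft inequality: Σ 2^(-l_i) ≤ 1 for prefix-free code
Calculating: 2^(-2) + 2^(-6) + 2^(-6) + 2^(-6)
= 0.25 + 0.015625 + 0.015625 + 0.015625
= 0.2969
Since 0.2969 ≤ 1, prefix-free code exists


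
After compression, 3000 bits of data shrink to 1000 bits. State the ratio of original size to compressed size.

Compression ratio = Original / Compressed
= 3000 / 1000 = 3.00:1


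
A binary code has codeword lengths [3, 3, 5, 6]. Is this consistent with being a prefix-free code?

Kraft inequality: Σ 2^(-l_i) ≤ 1 for prefix-free code
Calculating: 2^(-3) + 2^(-3) + 2^(-5) + 2^(-6)
= 0.125 + 0.125 + 0.03125 + 0.015625
= 0.2969
Since 0.2969 ≤ 1, prefix-free code exists


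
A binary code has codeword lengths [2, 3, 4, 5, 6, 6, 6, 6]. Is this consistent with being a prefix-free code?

Kraft inequality: Σ 2^(-l_i) ≤ 1 for prefix-free code
Calculating: 2^(-2) + 2^(-3) + 2^(-4) + 2^(-5) + 2^(-6) + 2^(-6) + 2^(-6) + 2^(-6)
= 0.25 + 0.125 + 0.0625 + 0.03125 + 0.015625 + 0.015625 + 0.015625 + 0.015625
= 0.5312
Since 0.5312 ≤ 1, prefix-free code exists


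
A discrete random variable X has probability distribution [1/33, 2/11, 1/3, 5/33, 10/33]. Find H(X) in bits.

H(X) = -Σ p(x) log₂ p(x)
  -1/33 × log₂(1/33) = 0.1529
  -2/11 × log₂(2/11) = 0.4472
  -1/3 × log₂(1/3) = 0.5283
  -5/33 × log₂(5/33) = 0.4125
  -10/33 × log₂(10/33) = 0.5220
H(X) = 2.0628 bits


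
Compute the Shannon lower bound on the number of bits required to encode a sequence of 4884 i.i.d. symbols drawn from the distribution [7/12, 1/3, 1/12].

Entropy H = 1.2807 bits/symbol
Minimum bits = H × n = 1.2807 × 4884
= 6254.80 bits


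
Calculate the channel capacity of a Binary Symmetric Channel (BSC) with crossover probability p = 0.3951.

For BSC with error probability p:
C = 1 - H(p) where H(p) is binary entropy
H(0.3951) = -0.3951 × log₂(0.3951) - 0.6049 × log₂(0.6049)
H(p) = 0.9680
C = 1 - 0.9680 = 0.0320 bits/use


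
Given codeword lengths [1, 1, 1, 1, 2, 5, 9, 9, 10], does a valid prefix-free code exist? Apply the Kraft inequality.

Kraft inequality: Σ 2^(-l_i) ≤ 1 for prefix-free code
Calculating: 2^(-1) + 2^(-1) + 2^(-1) + 2^(-1) + 2^(-2) + 2^(-5) + 2^(-9) + 2^(-9) + 2^(-10)
= 0.5 + 0.5 + 0.5 + 0.5 + 0.25 + 0.03125 + 0.001953125 + 0.001953125 + 0.0009765625
= 2.2861
Since 2.2861 > 1, prefix-free code does not exist


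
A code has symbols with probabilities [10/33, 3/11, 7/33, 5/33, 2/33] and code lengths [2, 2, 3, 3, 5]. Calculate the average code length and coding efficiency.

Average length L = Σ p_i × l_i = 2.5455 bits
Entropy H = 2.1653 bits
Efficiency η = H/L × 100% = 85.07%


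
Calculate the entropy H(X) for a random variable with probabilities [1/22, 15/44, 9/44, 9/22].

H(X) = -Σ p(x) log₂ p(x)
  -1/22 × log₂(1/22) = 0.2027
  -15/44 × log₂(15/44) = 0.5293
  -9/44 × log₂(9/44) = 0.4683
  -9/22 × log₂(9/22) = 0.5275
H(X) = 1.7278 bits


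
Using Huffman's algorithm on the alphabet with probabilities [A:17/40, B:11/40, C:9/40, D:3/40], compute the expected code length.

Huffman tree construction:
Combine smallest probabilities repeatedly
Resulting codes:
  A: 0 (length 1)
  B: 10 (length 2)
  C: 111 (length 3)
  D: 110 (length 3)
Average length = Σ p(s) × length(s) = 1.8750 bits


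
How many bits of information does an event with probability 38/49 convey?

Information content I(x) = -log₂(p(x))
I = -log₂(38/49) = -log₂(0.7755)
I = 0.3668 bits


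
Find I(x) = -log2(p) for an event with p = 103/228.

Information content I(x) = -log₂(p(x))
I = -log₂(103/228) = -log₂(0.4518)
I = 1.1464 bits


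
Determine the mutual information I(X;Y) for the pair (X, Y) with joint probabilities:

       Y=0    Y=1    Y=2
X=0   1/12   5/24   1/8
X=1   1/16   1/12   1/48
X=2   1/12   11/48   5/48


H(X) = 1.4834, H(Y) = 1.4773, H(X,Y) = 2.9361
I(X;Y) = H(X) + H(Y) - H(X,Y) = 0.0246 bits


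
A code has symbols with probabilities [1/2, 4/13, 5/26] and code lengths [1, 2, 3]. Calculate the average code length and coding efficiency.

Average length L = Σ p_i × l_i = 1.6923 bits
Entropy H = 1.4806 bits
Efficiency η = H/L × 100% = 87.49%


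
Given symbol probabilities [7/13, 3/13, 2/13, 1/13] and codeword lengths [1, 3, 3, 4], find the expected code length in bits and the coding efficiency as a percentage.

Average length L = Σ p_i × l_i = 2.0000 bits
Entropy H = 1.6692 bits
Efficiency η = H/L × 100% = 83.46%


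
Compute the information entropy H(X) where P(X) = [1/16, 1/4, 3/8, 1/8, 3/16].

H(X) = -Σ p(x) log₂ p(x)
  -1/16 × log₂(1/16) = 0.2500
  -1/4 × log₂(1/4) = 0.5000
  -3/8 × log₂(3/8) = 0.5306
  -1/8 × log₂(1/8) = 0.3750
  -3/16 × log₂(3/16) = 0.4528
H(X) = 2.1085 bits


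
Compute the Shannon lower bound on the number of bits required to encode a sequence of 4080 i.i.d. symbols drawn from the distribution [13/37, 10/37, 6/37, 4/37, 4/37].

Entropy H = 2.1599 bits/symbol
Minimum bits = H × n = 2.1599 × 4080
= 8812.25 bits


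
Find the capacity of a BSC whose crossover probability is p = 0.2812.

For BSC with error probability p:
C = 1 - H(p) where H(p) is binary entropy
H(0.2812) = -0.2812 × log₂(0.2812) - 0.7188 × log₂(0.7188)
H(p) = 0.8571
C = 1 - 0.8571 = 0.1429 bits/use


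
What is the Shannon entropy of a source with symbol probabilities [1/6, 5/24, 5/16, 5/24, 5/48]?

H(X) = -Σ p(x) log₂ p(x)
  -1/6 × log₂(1/6) = 0.4308
  -5/24 × log₂(5/24) = 0.4715
  -5/16 × log₂(5/16) = 0.5244
  -5/24 × log₂(5/24) = 0.4715
  -5/48 × log₂(5/48) = 0.3399
H(X) = 2.2381 bits


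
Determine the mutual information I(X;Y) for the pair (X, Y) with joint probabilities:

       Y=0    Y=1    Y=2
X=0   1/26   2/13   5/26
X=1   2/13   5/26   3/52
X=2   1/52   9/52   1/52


H(X) = 1.5325, H(Y) = 1.4747, H(X,Y) = 2.8212
I(X;Y) = H(X) + H(Y) - H(X,Y) = 0.1861 bits


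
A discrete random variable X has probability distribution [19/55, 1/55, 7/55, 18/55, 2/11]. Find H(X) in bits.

H(X) = -Σ p(x) log₂ p(x)
  -19/55 × log₂(19/55) = 0.5297
  -1/55 × log₂(1/55) = 0.1051
  -7/55 × log₂(7/55) = 0.3785
  -18/55 × log₂(18/55) = 0.5274
  -2/11 × log₂(2/11) = 0.4472
H(X) = 1.9879 bits


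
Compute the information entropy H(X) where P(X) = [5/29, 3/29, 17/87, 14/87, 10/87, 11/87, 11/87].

H(X) = -Σ p(x) log₂ p(x)
  -5/29 × log₂(5/29) = 0.4373
  -3/29 × log₂(3/29) = 0.3386
  -17/87 × log₂(17/87) = 0.4603
  -14/87 × log₂(14/87) = 0.4241
  -10/87 × log₂(10/87) = 0.3587
  -11/87 × log₂(11/87) = 0.3772
  -11/87 × log₂(11/87) = 0.3772
H(X) = 2.7734 bits


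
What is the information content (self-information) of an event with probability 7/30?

Information content I(x) = -log₂(p(x))
I = -log₂(7/30) = -log₂(0.2333)
I = 2.0995 bits


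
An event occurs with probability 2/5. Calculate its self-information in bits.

Information content I(x) = -log₂(p(x))
I = -log₂(2/5) = -log₂(0.4000)
I = 1.3219 bits


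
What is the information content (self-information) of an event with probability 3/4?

Information content I(x) = -log₂(p(x))
I = -log₂(3/4) = -log₂(0.7500)
I = 0.4150 bits


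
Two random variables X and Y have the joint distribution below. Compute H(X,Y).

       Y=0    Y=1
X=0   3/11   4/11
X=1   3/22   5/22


H(X,Y) = -Σ p(x,y) log₂ p(x,y)
  p(0,0)=3/11: -0.2727 × log₂(0.2727) = 0.5112
  p(0,1)=4/11: -0.3636 × log₂(0.3636) = 0.5307
  p(1,0)=3/22: -0.1364 × log₂(0.1364) = 0.3920
  p(1,1)=5/22: -0.2273 × log₂(0.2273) = 0.4858
H(X,Y) = 1.9197 bits


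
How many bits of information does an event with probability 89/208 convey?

Information content I(x) = -log₂(p(x))
I = -log₂(89/208) = -log₂(0.4279)
I = 1.2247 bits


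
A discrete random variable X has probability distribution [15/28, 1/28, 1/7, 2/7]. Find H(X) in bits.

H(X) = -Σ p(x) log₂ p(x)
  -15/28 × log₂(15/28) = 0.4824
  -1/28 × log₂(1/28) = 0.1717
  -1/7 × log₂(1/7) = 0.4011
  -2/7 × log₂(2/7) = 0.5164
H(X) = 1.5715 bits


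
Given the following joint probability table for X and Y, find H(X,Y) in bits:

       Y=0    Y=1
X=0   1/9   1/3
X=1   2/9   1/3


H(X,Y) = -Σ p(x,y) log₂ p(x,y)
  p(0,0)=1/9: -0.1111 × log₂(0.1111) = 0.3522
  p(0,1)=1/3: -0.3333 × log₂(0.3333) = 0.5283
  p(1,0)=2/9: -0.2222 × log₂(0.2222) = 0.4822
  p(1,1)=1/3: -0.3333 × log₂(0.3333) = 0.5283
H(X,Y) = 1.8911 bits


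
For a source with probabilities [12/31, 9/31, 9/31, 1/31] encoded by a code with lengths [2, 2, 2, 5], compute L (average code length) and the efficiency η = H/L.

Average length L = Σ p_i × l_i = 2.0968 bits
Entropy H = 1.7259 bits
Efficiency η = H/L × 100% = 82.31%


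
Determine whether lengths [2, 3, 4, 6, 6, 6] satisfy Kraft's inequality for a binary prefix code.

Kraft inequality: Σ 2^(-l_i) ≤ 1 for prefix-free code
Calculating: 2^(-2) + 2^(-3) + 2^(-4) + 2^(-6) + 2^(-6) + 2^(-6)
= 0.25 + 0.125 + 0.0625 + 0.015625 + 0.015625 + 0.015625
= 0.4844
Since 0.4844 ≤ 1, prefix-free code exists


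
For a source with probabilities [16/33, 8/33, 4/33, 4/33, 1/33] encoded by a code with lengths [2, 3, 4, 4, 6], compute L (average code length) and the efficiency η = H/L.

Average length L = Σ p_i × l_i = 2.8485 bits
Entropy H = 1.8929 bits
Efficiency η = H/L × 100% = 66.45%


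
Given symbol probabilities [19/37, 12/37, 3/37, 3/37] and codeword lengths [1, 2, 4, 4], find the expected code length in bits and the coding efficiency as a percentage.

Average length L = Σ p_i × l_i = 1.8108 bits
Entropy H = 1.6084 bits
Efficiency η = H/L × 100% = 88.82%


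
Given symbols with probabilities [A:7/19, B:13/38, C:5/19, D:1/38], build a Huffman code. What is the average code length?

Huffman tree construction:
Combine smallest probabilities repeatedly
Resulting codes:
  A: 0 (length 1)
  B: 11 (length 2)
  C: 101 (length 3)
  D: 100 (length 3)
Average length = Σ p(s) × length(s) = 1.9211 bits


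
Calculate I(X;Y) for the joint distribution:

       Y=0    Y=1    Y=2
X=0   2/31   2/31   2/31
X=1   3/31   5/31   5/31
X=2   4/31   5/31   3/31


H(X) = 1.5144, H(Y) = 1.5746, H(X,Y) = 3.0723
I(X;Y) = H(X) + H(Y) - H(X,Y) = 0.0166 bits


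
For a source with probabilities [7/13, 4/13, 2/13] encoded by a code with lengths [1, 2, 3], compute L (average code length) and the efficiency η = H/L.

Average length L = Σ p_i × l_i = 1.6154 bits
Entropy H = 1.4196 bits
Efficiency η = H/L × 100% = 87.88%


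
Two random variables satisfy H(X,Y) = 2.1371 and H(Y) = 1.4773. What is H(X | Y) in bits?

Chain rule: H(X,Y) = H(X|Y) + H(Y)
H(X|Y) = H(X,Y) - H(Y) = 2.1371 - 1.4773 = 0.6598 bits


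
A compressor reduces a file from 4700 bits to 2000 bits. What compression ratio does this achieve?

Compression ratio = Original / Compressed
= 4700 / 2000 = 2.35:1


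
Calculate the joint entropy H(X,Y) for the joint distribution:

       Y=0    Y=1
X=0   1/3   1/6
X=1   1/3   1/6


H(X,Y) = -Σ p(x,y) log₂ p(x,y)
  p(0,0)=1/3: -0.3333 × log₂(0.3333) = 0.5283
  p(0,1)=1/6: -0.1667 × log₂(0.1667) = 0.4308
  p(1,0)=1/3: -0.3333 × log₂(0.3333) = 0.5283
  p(1,1)=1/6: -0.1667 × log₂(0.1667) = 0.4308
H(X,Y) = 1.9183 bits


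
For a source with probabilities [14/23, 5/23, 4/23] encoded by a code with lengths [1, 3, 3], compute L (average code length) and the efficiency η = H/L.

Average length L = Σ p_i × l_i = 1.7826 bits
Entropy H = 1.3534 bits
Efficiency η = H/L × 100% = 75.93%


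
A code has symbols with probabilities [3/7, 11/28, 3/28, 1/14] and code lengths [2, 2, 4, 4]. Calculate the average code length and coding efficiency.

Average length L = Σ p_i × l_i = 2.3571 bits
Entropy H = 1.6706 bits
Efficiency η = H/L × 100% = 70.88%


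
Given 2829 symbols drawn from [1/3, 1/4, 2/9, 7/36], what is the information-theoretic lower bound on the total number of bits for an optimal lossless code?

Entropy H = 1.9699 bits/symbol
Minimum bits = H × n = 1.9699 × 2829
= 5572.89 bits


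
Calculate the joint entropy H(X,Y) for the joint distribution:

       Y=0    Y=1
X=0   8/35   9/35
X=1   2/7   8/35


H(X,Y) = -Σ p(x,y) log₂ p(x,y)
  p(0,0)=8/35: -0.2286 × log₂(0.2286) = 0.4867
  p(0,1)=9/35: -0.2571 × log₂(0.2571) = 0.5038
  p(1,0)=2/7: -0.2857 × log₂(0.2857) = 0.5164
  p(1,1)=8/35: -0.2286 × log₂(0.2286) = 0.4867
H(X,Y) = 1.9936 bits


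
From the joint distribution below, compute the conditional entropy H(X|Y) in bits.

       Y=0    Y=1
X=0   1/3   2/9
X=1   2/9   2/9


H(X|Y) = Σ_y p(y) H(X|Y=y)
  p(Y=0) = 5/9, H(X|Y=0) = 0.9710
  p(Y=1) = 4/9, H(X|Y=1) = 1.0000
H(X|Y) = 0.5556×0.9710 + 0.4444×1.0000 = 0.9839 bits


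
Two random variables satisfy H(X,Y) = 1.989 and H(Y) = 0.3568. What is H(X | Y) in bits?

Chain rule: H(X,Y) = H(X|Y) + H(Y)
H(X|Y) = H(X,Y) - H(Y) = 1.989 - 0.3568 = 1.6322 bits


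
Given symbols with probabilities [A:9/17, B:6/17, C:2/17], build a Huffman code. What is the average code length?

Huffman tree construction:
Combine smallest probabilities repeatedly
Resulting codes:
  A: 1 (length 1)
  B: 01 (length 2)
  C: 00 (length 2)
Average length = Σ p(s) × length(s) = 1.4706 bits


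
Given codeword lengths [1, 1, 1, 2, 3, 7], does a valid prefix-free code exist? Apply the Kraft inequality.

Kraft inequality: Σ 2^(-l_i) ≤ 1 for prefix-free code
Calculating: 2^(-1) + 2^(-1) + 2^(-1) + 2^(-2) + 2^(-3) + 2^(-7)
= 0.5 + 0.5 + 0.5 + 0.25 + 0.125 + 0.0078125
= 1.8828
Since 1.8828 > 1, prefix-free code does not exist


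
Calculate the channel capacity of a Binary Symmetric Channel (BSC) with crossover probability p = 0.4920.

For BSC with error probability p:
C = 1 - H(p) where H(p) is binary entropy
H(0.4920) = -0.4920 × log₂(0.4920) - 0.5080 × log₂(0.5080)
H(p) = 0.9998
C = 1 - 0.9998 = 0.0002 bits/use


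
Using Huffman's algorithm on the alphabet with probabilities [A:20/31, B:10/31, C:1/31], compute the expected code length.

Huffman tree construction:
Combine smallest probabilities repeatedly
Resulting codes:
  A: 1 (length 1)
  B: 01 (length 2)
  C: 00 (length 2)
Average length = Σ p(s) × length(s) = 1.3548 bits


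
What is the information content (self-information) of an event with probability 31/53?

Information content I(x) = -log₂(p(x))
I = -log₂(31/53) = -log₂(0.5849)
I = 0.7737 bits


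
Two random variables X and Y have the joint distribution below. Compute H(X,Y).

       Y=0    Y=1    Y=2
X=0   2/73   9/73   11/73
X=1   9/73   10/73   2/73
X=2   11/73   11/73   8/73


H(X,Y) = -Σ p(x,y) log₂ p(x,y)
  p(0,0)=2/73: -0.0274 × log₂(0.0274) = 0.1422
  p(0,1)=9/73: -0.1233 × log₂(0.1233) = 0.3723
  p(0,2)=11/73: -0.1507 × log₂(0.1507) = 0.4114
  p(1,0)=9/73: -0.1233 × log₂(0.1233) = 0.3723
  p(1,1)=10/73: -0.1370 × log₂(0.1370) = 0.3929
  p(1,2)=2/73: -0.0274 × log₂(0.0274) = 0.1422
  p(2,0)=11/73: -0.1507 × log₂(0.1507) = 0.4114
  p(2,1)=11/73: -0.1507 × log₂(0.1507) = 0.4114
  p(2,2)=8/73: -0.1096 × log₂(0.1096) = 0.3496
H(X,Y) = 3.0057 bits


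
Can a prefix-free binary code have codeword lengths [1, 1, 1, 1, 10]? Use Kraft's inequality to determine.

Kraft inequality: Σ 2^(-l_i) ≤ 1 for prefix-free code
Calculating: 2^(-1) + 2^(-1) + 2^(-1) + 2^(-1) + 2^(-10)
= 0.5 + 0.5 + 0.5 + 0.5 + 0.0009765625
= 2.0010
Since 2.0010 > 1, prefix-free code does not exist


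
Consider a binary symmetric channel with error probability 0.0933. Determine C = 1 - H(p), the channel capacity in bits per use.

For BSC with error probability p:
C = 1 - H(p) where H(p) is binary entropy
H(0.0933) = -0.0933 × log₂(0.0933) - 0.9067 × log₂(0.9067)
H(p) = 0.4474
C = 1 - 0.4474 = 0.5526 bits/use


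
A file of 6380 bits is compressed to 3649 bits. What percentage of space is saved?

Space savings = (1 - Compressed/Original) × 100%
= (1 - 3649/6380) × 100%
= 42.81%


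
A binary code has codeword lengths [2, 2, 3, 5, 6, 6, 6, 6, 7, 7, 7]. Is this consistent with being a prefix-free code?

Kraft inequality: Σ 2^(-l_i) ≤ 1 for prefix-free code
Calculating: 2^(-2) + 2^(-2) + 2^(-3) + 2^(-5) + 2^(-6) + 2^(-6) + 2^(-6) + 2^(-6) + 2^(-7) + 2^(-7) + 2^(-7)
= 0.25 + 0.25 + 0.125 + 0.03125 + 0.015625 + 0.015625 + 0.015625 + 0.015625 + 0.0078125 + 0.0078125 + 0.0078125
= 0.7422
Since 0.7422 ≤ 1, prefix-free code exists


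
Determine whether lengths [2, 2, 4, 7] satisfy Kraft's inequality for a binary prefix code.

Kraft inequality: Σ 2^(-l_i) ≤ 1 for prefix-free code
Calculating: 2^(-2) + 2^(-2) + 2^(-4) + 2^(-7)
= 0.25 + 0.25 + 0.0625 + 0.0078125
= 0.5703
Since 0.5703 ≤ 1, prefix-free code exists


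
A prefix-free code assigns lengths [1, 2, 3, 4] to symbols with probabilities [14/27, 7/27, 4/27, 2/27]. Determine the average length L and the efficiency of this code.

Average length L = Σ p_i × l_i = 1.7778 bits
Entropy H = 1.6825 bits
Efficiency η = H/L × 100% = 94.64%


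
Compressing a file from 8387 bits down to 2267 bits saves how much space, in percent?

Space savings = (1 - Compressed/Original) × 100%
= (1 - 2267/8387) × 100%
= 72.97%


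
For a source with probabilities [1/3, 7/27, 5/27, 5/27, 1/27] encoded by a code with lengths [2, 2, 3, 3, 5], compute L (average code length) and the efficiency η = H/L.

Average length L = Σ p_i × l_i = 2.4815 bits
Entropy H = 2.1104 bits
Efficiency η = H/L × 100% = 85.05%


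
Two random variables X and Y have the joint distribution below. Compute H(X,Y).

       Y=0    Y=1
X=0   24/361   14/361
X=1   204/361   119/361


H(X,Y) = -Σ p(x,y) log₂ p(x,y)
  p(0,0)=24/361: -0.0665 × log₂(0.0665) = 0.2600
  p(0,1)=14/361: -0.0388 × log₂(0.0388) = 0.1818
  p(1,0)=204/361: -0.5651 × log₂(0.5651) = 0.4653
  p(1,1)=119/361: -0.3296 × log₂(0.3296) = 0.5278
H(X,Y) = 1.4349 bits


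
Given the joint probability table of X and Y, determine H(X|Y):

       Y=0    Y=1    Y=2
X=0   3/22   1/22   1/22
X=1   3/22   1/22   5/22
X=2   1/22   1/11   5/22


H(X|Y) = Σ_y p(y) H(X|Y=y)
  p(Y=0) = 7/22, H(X|Y=0) = 1.4488
  p(Y=1) = 2/11, H(X|Y=1) = 1.5000
  p(Y=2) = 1/2, H(X|Y=2) = 1.3486
H(X|Y) = 0.3182×1.4488 + 0.1818×1.5000 + 0.5000×1.3486 = 1.4080 bits


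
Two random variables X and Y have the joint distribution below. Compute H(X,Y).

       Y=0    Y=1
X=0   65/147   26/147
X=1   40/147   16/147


H(X,Y) = -Σ p(x,y) log₂ p(x,y)
  p(0,0)=65/147: -0.4422 × log₂(0.4422) = 0.5206
  p(0,1)=26/147: -0.1769 × log₂(0.1769) = 0.4420
  p(1,0)=40/147: -0.2721 × log₂(0.2721) = 0.5110
  p(1,1)=16/147: -0.1088 × log₂(0.1088) = 0.3483
H(X,Y) = 1.8218 bits


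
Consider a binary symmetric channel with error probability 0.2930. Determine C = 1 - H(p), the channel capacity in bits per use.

For BSC with error probability p:
C = 1 - H(p) where H(p) is binary entropy
H(0.2930) = -0.2930 × log₂(0.2930) - 0.7070 × log₂(0.7070)
H(p) = 0.8726
C = 1 - 0.8726 = 0.1274 bits/use


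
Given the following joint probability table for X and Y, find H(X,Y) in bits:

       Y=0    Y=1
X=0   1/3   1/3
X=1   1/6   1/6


H(X,Y) = -Σ p(x,y) log₂ p(x,y)
  p(0,0)=1/3: -0.3333 × log₂(0.3333) = 0.5283
  p(0,1)=1/3: -0.3333 × log₂(0.3333) = 0.5283
  p(1,0)=1/6: -0.1667 × log₂(0.1667) = 0.4308
  p(1,1)=1/6: -0.1667 × log₂(0.1667) = 0.4308
H(X,Y) = 1.9183 bits


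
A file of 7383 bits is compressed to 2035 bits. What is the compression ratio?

Compression ratio = Original / Compressed
= 7383 / 2035 = 3.63:1


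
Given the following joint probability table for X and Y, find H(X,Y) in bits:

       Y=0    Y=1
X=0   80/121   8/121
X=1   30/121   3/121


H(X,Y) = -Σ p(x,y) log₂ p(x,y)
  p(0,0)=80/121: -0.6612 × log₂(0.6612) = 0.3947
  p(0,1)=8/121: -0.0661 × log₂(0.0661) = 0.2591
  p(1,0)=30/121: -0.2479 × log₂(0.2479) = 0.4988
  p(1,1)=3/121: -0.0248 × log₂(0.0248) = 0.1322
H(X,Y) = 1.2848 bits


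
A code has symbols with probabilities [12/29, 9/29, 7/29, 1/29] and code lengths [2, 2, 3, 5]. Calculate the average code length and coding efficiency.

Average length L = Σ p_i × l_i = 2.3448 bits
Entropy H = 1.7131 bits
Efficiency η = H/L × 100% = 73.06%


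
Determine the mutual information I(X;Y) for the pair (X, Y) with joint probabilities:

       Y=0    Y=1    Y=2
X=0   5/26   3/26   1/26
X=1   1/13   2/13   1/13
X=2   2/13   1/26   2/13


H(X) = 1.5828, H(Y) = 1.5579, H(X,Y) = 2.9941
I(X;Y) = H(X) + H(Y) - H(X,Y) = 0.1466 bits


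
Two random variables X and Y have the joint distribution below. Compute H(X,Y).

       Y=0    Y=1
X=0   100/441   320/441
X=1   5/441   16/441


H(X,Y) = -Σ p(x,y) log₂ p(x,y)
  p(0,0)=100/441: -0.2268 × log₂(0.2268) = 0.4854
  p(0,1)=320/441: -0.7256 × log₂(0.7256) = 0.3358
  p(1,0)=5/441: -0.0113 × log₂(0.0113) = 0.0733
  p(1,1)=16/441: -0.0363 × log₂(0.0363) = 0.1736
H(X,Y) = 1.0681 bits


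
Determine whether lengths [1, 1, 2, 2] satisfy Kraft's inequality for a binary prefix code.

Kraft inequality: Σ 2^(-l_i) ≤ 1 for prefix-free code
Calculating: 2^(-1) + 2^(-1) + 2^(-2) + 2^(-2)
= 0.5 + 0.5 + 0.25 + 0.25
= 1.5000
Since 1.5000 > 1, prefix-free code does not exist


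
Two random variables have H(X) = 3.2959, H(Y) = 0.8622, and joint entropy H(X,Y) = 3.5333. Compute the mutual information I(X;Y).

I(X;Y) = H(X) + H(Y) - H(X,Y)
I(X;Y) = 3.2959 + 0.8622 - 3.5333 = 0.6248 bits


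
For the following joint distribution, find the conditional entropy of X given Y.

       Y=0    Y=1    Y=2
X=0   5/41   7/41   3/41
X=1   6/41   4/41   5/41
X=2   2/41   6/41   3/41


H(X|Y) = Σ_y p(y) H(X|Y=y)
  p(Y=0) = 13/41, H(X|Y=0) = 1.4605
  p(Y=1) = 17/41, H(X|Y=1) = 1.5486
  p(Y=2) = 11/41, H(X|Y=2) = 1.5395
H(X|Y) = 0.3171×1.4605 + 0.4146×1.5486 + 0.2683×1.5395 = 1.5182 bits


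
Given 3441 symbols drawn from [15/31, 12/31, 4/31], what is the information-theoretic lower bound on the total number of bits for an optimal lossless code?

Entropy H = 1.4180 bits/symbol
Minimum bits = H × n = 1.4180 × 3441
= 4879.25 bits


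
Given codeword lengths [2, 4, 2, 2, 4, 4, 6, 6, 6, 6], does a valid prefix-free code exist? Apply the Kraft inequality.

Kraft inequality: Σ 2^(-l_i) ≤ 1 for prefix-free code
Calculating: 2^(-2) + 2^(-4) + 2^(-2) + 2^(-2) + 2^(-4) + 2^(-4) + 2^(-6) + 2^(-6) + 2^(-6) + 2^(-6)
= 0.25 + 0.0625 + 0.25 + 0.25 + 0.0625 + 0.0625 + 0.015625 + 0.015625 + 0.015625 + 0.015625
= 1.0000
Since 1.0000 ≤ 1, prefix-free code exists
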